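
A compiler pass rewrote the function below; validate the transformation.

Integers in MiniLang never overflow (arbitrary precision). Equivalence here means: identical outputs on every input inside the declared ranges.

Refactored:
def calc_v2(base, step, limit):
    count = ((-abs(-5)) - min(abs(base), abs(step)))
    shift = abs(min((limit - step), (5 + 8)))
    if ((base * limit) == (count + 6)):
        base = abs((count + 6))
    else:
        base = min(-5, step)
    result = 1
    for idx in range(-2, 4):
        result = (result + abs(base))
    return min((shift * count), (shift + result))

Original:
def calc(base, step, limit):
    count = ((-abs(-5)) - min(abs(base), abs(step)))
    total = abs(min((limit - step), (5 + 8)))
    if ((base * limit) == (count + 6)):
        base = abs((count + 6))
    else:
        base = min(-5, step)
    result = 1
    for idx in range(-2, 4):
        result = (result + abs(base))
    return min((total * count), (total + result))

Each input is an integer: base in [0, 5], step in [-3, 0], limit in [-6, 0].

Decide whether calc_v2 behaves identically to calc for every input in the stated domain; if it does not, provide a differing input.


The two versions differ — the changes include local variable names differ.
Tracing base=4, step=0, limit=-4: calc: count = -5; total = 4; ((base * limit) == (count + 6)) -> false; base = -5; result = 1; [idx=-2]; result = 6; [idx=-1]; result = 11; [idx=0]; result = 16; [idx=1]; result = 21; [idx=2]; result = 26; [idx=3]; result = 31; return -20 | calc_v2: count = -5; shift = 4; ((base * limit) == (count + 6)) -> false; base = -5; result = 1; [idx=-2]; result = 6; [idx=-1]; result = 11; [idx=0]; result = 16; [idx=1]; result = 21; [idx=2]; result = 26; [idx=3]; result = 31; return -20 — matching result -20.
Checked all 168 inputs in the declared domain: the outputs agree on every one.
verdict: equivalent


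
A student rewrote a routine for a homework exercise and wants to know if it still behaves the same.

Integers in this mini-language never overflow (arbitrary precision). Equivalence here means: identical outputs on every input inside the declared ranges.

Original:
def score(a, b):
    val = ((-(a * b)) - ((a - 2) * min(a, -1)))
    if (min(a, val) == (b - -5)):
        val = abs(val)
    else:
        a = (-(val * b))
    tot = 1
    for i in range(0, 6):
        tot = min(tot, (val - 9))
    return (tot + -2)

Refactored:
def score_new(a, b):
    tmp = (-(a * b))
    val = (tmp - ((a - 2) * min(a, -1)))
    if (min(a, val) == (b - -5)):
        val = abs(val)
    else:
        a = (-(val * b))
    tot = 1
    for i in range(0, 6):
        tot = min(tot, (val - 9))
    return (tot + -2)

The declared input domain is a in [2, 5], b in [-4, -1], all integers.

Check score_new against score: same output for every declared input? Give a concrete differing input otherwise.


Differences: local variable names differ; also statement counts differ — yet all 16 inputs agree.
verdict: equivalent


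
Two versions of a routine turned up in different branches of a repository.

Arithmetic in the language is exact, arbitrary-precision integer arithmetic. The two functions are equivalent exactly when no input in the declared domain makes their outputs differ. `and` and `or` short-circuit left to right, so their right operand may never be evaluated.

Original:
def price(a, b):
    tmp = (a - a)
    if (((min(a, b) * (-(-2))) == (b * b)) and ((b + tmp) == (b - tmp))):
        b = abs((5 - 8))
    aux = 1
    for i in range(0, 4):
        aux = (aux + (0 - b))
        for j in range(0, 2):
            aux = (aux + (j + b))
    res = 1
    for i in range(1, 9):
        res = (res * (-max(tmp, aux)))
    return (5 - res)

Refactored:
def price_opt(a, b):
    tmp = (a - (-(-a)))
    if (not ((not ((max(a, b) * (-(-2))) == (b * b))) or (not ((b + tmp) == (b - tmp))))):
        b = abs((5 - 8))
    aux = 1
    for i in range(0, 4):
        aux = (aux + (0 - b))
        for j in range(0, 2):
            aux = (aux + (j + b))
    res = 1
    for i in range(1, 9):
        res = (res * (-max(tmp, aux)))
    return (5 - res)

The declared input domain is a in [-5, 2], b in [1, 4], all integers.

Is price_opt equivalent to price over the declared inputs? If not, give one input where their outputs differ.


Take a=-5, b=2.
price: tmp=0, then (((min(a, b) * (-(-2))) == (b * b)) and ((b + tmp) == (b - tmp))) is false, then aux=1, then (i=0), then aux=-1, then (j=0), then aux=1, then (j=1), then aux=4, then (i=1), then aux=2, then (j=0), then aux=4, then (j=1), then aux=7, then (i=2), then aux=5, then (j=0), then aux=7, then (j=1), then aux=10, then (i=3), then aux=8, then (j=0), then aux=10, then (j=1), then aux=13, then res=1, then (i=1), then res=-13, then (i=2), then res=169, then (i=3), then res=-2197, then (i=4), then res=28561, then (i=5), then res=-371293, then (i=6), then res=4826809, then (i=7), then res=-62748517, then (i=8), then res=815730721, then returns -815730716
price_opt: tmp=0, then (not ((not ((max(a, b) * (-(-2))) == (b * b))) or (not ((b + tmp) == (b - tmp))))) is true, then b=3, then aux=1, then (i=0), then aux=-2, then (j=0), then aux=1, then (j=1), then aux=5, then (i=1), then aux=2, then (j=0), then aux=5, then (j=1), then aux=9, then (i=2), then aux=6, then (j=0), then aux=9, then (j=1), then aux=13, then (i=3), then aux=10, then (j=0), then aux=13, then (j=1), then aux=17, then res=1, then (i=1), then res=-17, then (i=2), then res=289, then (i=3), then res=-4913, then (i=4), then res=83521, then (i=5), then res=-1419857, then (i=6), then res=24137569, then (i=7), then res=-410338673, then (i=8), then res=6975757441, then returns -6975757436
-815730716 against -6975757436: the behavior changed.
verdict: not equivalent; witness: a=-5, b=2


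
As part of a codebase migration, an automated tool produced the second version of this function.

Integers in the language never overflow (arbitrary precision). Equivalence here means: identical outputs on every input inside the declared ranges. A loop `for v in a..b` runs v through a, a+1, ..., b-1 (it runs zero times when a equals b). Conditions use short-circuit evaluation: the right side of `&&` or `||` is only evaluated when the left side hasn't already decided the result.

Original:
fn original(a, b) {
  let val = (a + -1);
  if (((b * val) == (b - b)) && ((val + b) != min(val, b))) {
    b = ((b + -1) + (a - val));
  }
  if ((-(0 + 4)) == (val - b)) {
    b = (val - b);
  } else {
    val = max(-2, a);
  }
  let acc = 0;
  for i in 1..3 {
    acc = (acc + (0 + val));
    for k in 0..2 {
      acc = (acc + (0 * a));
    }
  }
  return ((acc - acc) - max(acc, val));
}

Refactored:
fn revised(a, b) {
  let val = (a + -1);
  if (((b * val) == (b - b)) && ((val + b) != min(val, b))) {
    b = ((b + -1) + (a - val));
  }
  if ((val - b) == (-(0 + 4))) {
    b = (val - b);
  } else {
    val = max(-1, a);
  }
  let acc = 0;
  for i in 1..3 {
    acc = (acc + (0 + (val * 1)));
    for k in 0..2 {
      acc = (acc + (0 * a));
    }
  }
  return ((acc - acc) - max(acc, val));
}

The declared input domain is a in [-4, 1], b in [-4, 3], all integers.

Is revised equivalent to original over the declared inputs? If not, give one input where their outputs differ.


On input a=-4, b=-4, original returns 2 while revised returns 1.
verdict: not equivalent; witness: a=-4, b=-4


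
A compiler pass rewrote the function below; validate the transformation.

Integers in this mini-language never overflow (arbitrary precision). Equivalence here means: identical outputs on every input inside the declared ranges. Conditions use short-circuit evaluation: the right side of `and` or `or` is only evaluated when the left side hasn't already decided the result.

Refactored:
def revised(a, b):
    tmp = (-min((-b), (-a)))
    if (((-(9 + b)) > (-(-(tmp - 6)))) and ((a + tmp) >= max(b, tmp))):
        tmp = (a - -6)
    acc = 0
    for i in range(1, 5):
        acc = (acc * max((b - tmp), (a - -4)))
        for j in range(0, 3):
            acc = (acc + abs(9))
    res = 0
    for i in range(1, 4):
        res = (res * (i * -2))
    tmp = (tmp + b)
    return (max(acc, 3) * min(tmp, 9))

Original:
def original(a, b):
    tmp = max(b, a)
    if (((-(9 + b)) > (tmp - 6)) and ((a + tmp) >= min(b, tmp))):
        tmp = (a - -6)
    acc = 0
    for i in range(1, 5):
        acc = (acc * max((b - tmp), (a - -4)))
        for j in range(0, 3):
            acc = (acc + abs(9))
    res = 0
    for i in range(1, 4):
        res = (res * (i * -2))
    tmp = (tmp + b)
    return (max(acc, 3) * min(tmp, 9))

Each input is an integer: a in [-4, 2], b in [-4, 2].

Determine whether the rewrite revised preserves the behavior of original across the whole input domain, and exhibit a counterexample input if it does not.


Consider the input a=-2, b=-4.
original: tmp=-2, then (((-(9 + b)) > (tmp - 6)) and ((a + tmp) >= min(b, tmp))) is true, then tmp=4, then acc=0, then (i=1), then acc=0, then (j=0), then acc=9, then (j=1), then acc=18, then (j=2), then acc=27, then (i=2), then acc=54, then (j=0), then acc=63, then (j=1), then acc=72, then (j=2), then acc=81, then (i=3), then acc=162, then (j=0), then acc=171, then (j=1), then acc=180, then (j=2), then acc=189, then (i=4), then acc=378, then (j=0), then acc=387, then (j=1), then acc=396, then (j=2), then acc=405, then res=0, then (i=1), then res=0, then (i=2), then res=0, then (i=3), then res=0, then tmp=0, then returns 0
revised: tmp=-2, then (((-(9 + b)) > (-(-(tmp - 6)))) and ((a + tmp) >= max(b, tmp))) is false, then acc=0, then (i=1), then acc=0, then (j=0), then acc=9, then (j=1), then acc=18, then (j=2), then acc=27, then (i=2), then acc=54, then (j=0), then acc=63, then (j=1), then acc=72, then (j=2), then acc=81, then (i=3), then acc=162, then (j=0), then acc=171, then (j=1), then acc=180, then (j=2), then acc=189, then (i=4), then acc=378, then (j=0), then acc=387, then (j=1), then acc=396, then (j=2), then acc=405, then res=0, then (i=1), then res=0, then (i=2), then res=0, then (i=3), then res=0, then tmp=-6, then returns -2430
0 vs -2430 — the two versions disagree here.
verdict: not equivalent; witness: a=-2, b=-4


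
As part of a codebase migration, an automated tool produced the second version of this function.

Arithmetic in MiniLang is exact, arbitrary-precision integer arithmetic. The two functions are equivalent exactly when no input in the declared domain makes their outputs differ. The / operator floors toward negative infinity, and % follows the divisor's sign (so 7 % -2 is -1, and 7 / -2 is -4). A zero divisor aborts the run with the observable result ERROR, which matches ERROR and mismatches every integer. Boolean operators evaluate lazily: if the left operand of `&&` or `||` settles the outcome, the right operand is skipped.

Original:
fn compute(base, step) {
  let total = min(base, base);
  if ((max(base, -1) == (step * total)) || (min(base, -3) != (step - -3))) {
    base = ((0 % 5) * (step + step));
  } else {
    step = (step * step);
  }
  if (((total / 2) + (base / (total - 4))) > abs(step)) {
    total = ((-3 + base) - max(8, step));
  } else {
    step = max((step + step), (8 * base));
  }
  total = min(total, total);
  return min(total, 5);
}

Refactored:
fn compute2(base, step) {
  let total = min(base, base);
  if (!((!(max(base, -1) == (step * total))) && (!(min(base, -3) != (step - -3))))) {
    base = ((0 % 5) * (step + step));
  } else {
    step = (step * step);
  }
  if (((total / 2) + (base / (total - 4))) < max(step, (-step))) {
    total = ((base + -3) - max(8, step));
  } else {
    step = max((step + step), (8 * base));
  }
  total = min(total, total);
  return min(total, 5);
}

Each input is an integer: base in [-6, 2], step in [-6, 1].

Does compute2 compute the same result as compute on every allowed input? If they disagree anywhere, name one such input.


base=-6, step=-6 yields -6 from compute but -11 from compute2.
verdict: not equivalent; witness: base=-6, step=-6


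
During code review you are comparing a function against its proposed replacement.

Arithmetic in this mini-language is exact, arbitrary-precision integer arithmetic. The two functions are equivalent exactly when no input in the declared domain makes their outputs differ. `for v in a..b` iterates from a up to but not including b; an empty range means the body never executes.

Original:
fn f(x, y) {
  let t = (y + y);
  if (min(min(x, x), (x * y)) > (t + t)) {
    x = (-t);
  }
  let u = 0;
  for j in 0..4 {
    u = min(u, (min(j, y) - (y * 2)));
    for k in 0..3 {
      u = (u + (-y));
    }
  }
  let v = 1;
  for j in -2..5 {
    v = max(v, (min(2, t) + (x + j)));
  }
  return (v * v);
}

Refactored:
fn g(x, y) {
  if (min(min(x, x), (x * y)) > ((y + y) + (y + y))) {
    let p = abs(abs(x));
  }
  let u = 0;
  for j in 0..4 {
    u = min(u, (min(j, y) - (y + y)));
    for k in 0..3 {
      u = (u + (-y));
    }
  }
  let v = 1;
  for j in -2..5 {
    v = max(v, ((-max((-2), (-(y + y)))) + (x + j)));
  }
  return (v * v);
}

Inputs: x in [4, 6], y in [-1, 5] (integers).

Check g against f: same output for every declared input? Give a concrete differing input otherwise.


The rewrite breaks on x=5, y=1, where the results are 16 and 121.
f: t becomes 2; next (min(min(x, x), (x * y)) > (t + t)) evaluates to true; next x becomes -2; next u becomes 0; next at j=0:; next u becomes -2; next at k=0:; next u becomes -3; next at k=1:; next u becomes -4; next at k=2:; next u becomes -5; next at j=1:; next u becomes -5; next at k=0:; next u becomes -6; next at k=1:; next u becomes -7; next at k=2:; next u becomes -8; next at j=2:; next u becomes -8; next at k=0:; next u becomes -9; next at k=1:; next u becomes -10; next at k=2:; next u becomes -11; next at j=3:; next u becomes -11; next at k=0:; next u becomes -12; next at k=1:; next u becomes -13; next at k=2:; next u becomes -14; next v becomes 1; next at j=-2:; next v becomes 1; next at j=-1:; next v becomes 1; next at j=0:; next v becomes 1; next at j=1:; next v becomes 1; next at j=2:; next v becomes 2; next at j=3:; next v becomes 3; next at j=4:; next v becomes 4; next final value 16
g: (min(min(x, x), (x * y)) > ((y + y) + (y + y))) evaluates to true; next p becomes 5; next u becomes 0; next at j=0:; next u becomes -2; next at k=0:; next u becomes -3; next at k=1:; next u becomes -4; next at k=2:; next u becomes -5; next at j=1:; next u becomes -5; next at k=0:; next u becomes -6; next at k=1:; next u becomes -7; next at k=2:; next u becomes -8; next at j=2:; next u becomes -8; next at k=0:; next u becomes -9; next at k=1:; next u becomes -10; next at k=2:; next u becomes -11; next at j=3:; next u becomes -11; next at k=0:; next u becomes -12; next at k=1:; next u becomes -13; next at k=2:; next u becomes -14; next v becomes 1; next at j=-2:; next v becomes 5; next at j=-1:; next v becomes 6; next at j=0:; next v becomes 7; next at j=1:; next v becomes 8; next at j=2:; next v becomes 9; next at j=3:; next v becomes 10; next at j=4:; next v becomes 11; next final value 121
verdict: not equivalent; witness: x=5, y=1


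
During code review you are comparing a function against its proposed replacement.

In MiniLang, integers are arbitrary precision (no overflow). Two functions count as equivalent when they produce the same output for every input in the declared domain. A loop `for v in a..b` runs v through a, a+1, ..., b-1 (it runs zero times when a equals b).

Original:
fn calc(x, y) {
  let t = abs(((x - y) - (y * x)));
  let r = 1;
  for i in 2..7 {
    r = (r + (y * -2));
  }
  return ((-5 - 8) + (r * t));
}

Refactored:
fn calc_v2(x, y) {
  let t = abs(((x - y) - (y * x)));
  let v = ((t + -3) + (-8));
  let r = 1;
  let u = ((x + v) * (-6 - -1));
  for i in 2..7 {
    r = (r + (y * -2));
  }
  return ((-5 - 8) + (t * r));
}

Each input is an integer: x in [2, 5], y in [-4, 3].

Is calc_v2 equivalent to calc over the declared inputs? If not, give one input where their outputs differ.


Equivalent — the differences include local variable names differ; arithmetic usage differs; constant usage differs; statement counts differ, yet no declared input distinguishes the two.
One worked example (x=4, y=1) — calc: t := 1 | r := 1 | iter i=2: | r := -1 | iter i=3: | r := -3 | iter i=4: | r := -5 | iter i=5: | r := -7 | iter i=6: | r := -9 | result -22; calc_v2: t := 1 | v := -10 | r := 1 | u := 30 | iter i=2: | r := -1 | iter i=3: | r := -3 | iter i=4: | r := -5 | iter i=5: | r := -7 | iter i=6: | r := -9 | result -22; agreement on -22.
Checked all 32 inputs in the declared domain: the outputs agree on every one.
verdict: equivalent


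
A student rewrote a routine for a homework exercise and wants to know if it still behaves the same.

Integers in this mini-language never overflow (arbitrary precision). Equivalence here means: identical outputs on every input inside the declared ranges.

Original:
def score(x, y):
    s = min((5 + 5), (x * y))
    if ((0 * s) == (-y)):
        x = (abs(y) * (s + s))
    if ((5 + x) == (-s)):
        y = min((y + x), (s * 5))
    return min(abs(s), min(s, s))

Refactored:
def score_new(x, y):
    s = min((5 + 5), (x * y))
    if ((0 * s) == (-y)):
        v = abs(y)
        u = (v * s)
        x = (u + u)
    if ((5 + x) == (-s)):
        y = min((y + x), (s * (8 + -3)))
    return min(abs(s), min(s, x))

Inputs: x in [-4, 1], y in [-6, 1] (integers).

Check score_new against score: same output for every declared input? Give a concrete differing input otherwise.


x=-4, y=-6 yields 10 from score but -4 from score_new.
verdict: not equivalent; witness: x=-4, y=-6


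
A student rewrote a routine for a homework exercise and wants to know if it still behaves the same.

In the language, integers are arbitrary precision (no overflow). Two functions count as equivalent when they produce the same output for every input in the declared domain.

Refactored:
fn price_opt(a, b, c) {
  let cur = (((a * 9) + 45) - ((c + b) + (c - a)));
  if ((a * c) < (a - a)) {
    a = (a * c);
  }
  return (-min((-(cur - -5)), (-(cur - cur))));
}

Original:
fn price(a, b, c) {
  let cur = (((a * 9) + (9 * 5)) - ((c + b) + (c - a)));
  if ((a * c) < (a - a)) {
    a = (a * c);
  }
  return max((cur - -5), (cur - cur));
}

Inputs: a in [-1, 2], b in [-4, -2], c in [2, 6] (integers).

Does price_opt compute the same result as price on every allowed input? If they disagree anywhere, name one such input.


Comparing the listings, the differences include: constant usage differs, and arithmetic usage differs, and min/max/abs usage differs.
Tracing a=0, b=-3, c=3: price: cur := 42 | ((a * c) < (a - a)): false | result 47 | price_opt: cur := 42 | ((a * c) < (a - a)): false | result 47 — matching result 47.
Across all 60 domain points the two functions coincide.
verdict: equivalent


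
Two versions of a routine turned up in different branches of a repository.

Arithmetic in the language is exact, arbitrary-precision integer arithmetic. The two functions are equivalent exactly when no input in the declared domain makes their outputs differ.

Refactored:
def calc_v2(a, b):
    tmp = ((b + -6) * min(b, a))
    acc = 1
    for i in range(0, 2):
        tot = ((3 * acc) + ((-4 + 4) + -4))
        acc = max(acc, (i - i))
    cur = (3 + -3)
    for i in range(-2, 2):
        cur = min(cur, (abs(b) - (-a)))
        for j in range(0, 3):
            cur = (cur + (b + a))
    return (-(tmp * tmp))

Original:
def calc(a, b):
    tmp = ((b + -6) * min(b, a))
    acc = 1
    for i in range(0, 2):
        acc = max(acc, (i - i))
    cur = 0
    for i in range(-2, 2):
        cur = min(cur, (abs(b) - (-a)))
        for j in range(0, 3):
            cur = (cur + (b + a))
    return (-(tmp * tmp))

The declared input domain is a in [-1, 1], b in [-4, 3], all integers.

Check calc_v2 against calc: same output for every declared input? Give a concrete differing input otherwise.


The two are interchangeable: local variable names differ; also statement counts differ; also constant usage differs; also arithmetic usage differs, and every declared input agrees.
Spot check at a=0, b=1 — calc: tmp=0, then acc=1, then (i=0), then acc=1, then (i=1), then acc=1, then cur=0, then (i=-2), then cur=0, then (j=0), then cur=1, then (j=1), then cur=2, then (j=2), then cur=3, then (i=-1), then cur=1, then (j=0), then cur=2, then (j=1), then cur=3, then (j=2), then cur=4, then (i=0), then cur=1, then (j=0), then cur=2, then (j=1), then cur=3, then (j=2), then cur=4, then (i=1), then cur=1, then (j=0), then cur=2, then (j=1), then cur=3, then (j=2), then cur=4, then returns 0. calc_v2: tmp=0, then acc=1, then (i=0), then tot=-1, then acc=1, then (i=1), then tot=-1, then acc=1, then cur=0, then (i=-2), then cur=0, then (j=0), then cur=1, then (j=1), then cur=2, then (j=2), then cur=3, then (i=-1), then cur=1, then (j=0), then cur=2, then (j=1), then cur=3, then (j=2), then cur=4, then (i=0), then cur=1, then (j=0), then cur=2, then (j=1), then cur=3, then (j=2), then cur=4, then (i=1), then cur=1, then (j=0), then cur=2, then (j=1), then cur=3, then (j=2), then cur=4, then returns 0. Both give 0.
Checked all 24 inputs in the declared domain: the outputs agree on every one.
verdict: equivalent


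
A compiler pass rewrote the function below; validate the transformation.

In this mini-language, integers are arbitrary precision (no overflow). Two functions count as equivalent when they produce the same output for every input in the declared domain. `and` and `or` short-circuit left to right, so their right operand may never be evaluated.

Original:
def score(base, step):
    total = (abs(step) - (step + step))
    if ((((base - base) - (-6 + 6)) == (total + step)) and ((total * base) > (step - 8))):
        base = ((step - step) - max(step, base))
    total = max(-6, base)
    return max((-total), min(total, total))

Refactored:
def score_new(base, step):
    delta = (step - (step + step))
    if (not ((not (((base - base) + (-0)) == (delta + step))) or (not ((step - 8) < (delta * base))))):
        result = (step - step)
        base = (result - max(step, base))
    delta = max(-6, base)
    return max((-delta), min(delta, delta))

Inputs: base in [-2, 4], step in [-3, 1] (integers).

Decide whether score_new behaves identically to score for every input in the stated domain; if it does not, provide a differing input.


Run the pair on base=-2, step=-1.
score: total = 3; ((((base - base) - (-6 + 6)) == (total + step)) and ((total * base) > (step - 8))) -> false; total = -2; return 2
score_new: delta = 1; (not ((not (((base - base) + (-0)) == (delta + step))) or (not ((step - 8) < (delta * base))))) -> true; result = 0; base = 1; delta = 1; return 1
2 against 1: the behavior changed.
verdict: not equivalent; witness: base=-2, step=-1


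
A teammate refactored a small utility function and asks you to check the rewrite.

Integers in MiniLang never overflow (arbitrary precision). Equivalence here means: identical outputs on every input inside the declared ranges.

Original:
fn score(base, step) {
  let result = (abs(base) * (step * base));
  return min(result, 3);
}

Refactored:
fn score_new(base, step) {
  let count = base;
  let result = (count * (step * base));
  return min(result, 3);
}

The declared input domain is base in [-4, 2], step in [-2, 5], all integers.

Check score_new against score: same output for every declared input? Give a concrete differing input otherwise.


These are not equivalent — on base=-4, step=-2 the outputs split (3 vs -32).
score: result=32, then returns 3
score_new: count=-4, then result=-32, then returns -32
verdict: not equivalent; witness: base=-4, step=-2


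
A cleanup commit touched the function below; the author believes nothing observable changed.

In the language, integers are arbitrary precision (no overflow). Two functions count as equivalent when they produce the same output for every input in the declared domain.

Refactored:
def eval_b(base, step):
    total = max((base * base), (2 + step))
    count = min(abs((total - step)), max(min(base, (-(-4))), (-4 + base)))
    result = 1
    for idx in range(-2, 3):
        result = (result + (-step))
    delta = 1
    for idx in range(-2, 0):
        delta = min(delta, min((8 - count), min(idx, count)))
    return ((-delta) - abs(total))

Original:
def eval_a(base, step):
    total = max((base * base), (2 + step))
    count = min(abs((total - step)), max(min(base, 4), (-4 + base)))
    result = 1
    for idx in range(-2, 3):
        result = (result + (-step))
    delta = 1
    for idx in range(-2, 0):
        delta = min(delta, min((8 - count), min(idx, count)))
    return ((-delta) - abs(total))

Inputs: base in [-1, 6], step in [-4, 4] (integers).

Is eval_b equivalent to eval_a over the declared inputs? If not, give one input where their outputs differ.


The two versions differ — the changes include same computation, different form.
Spot check at base=5, step=-4 — eval_a: total=25, then count=4, then result=1, then (idx=-2), then result=5, then (idx=-1), then result=9, then (idx=0), then result=13, then (idx=1), then result=17, then (idx=2), then result=21, then delta=1, then (idx=-2), then delta=-2, then (idx=-1), then delta=-2, then returns -23. eval_b: total=25, then count=4, then result=1, then (idx=-2), then result=5, then (idx=-1), then result=9, then (idx=0), then result=13, then (idx=1), then result=17, then (idx=2), then result=21, then delta=1, then (idx=-2), then delta=-2, then (idx=-1), then delta=-2, then returns -23. Both give -23.
Across all 72 domain points the two functions coincide.
verdict: equivalent


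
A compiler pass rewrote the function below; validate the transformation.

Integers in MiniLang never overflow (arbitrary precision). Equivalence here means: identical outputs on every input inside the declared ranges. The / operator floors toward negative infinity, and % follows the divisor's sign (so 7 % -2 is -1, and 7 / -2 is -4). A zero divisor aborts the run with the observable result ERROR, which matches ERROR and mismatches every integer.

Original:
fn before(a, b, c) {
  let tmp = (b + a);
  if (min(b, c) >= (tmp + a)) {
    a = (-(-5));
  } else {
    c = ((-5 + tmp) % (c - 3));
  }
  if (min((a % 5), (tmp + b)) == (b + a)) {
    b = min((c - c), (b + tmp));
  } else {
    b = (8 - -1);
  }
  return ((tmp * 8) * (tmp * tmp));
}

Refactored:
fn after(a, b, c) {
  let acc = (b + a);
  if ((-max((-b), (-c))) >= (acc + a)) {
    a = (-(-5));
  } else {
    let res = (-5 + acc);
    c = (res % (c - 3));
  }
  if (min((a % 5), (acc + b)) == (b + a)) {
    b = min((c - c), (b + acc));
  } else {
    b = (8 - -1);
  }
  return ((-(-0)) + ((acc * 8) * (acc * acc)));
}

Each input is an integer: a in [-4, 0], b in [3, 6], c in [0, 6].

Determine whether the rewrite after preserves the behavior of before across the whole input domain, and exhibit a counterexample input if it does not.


The two are interchangeable: statement counts differ; and min/max/abs usage differs; and arithmetic usage differs; and constant usage differs; and local variable names differ, and every declared input agrees.
As a probe, take a=-3, b=3, c=6: before runs tmp becomes 0; next (min(b, c) >= (tmp + a)) evaluates to true; next a becomes 5; next (min((a % 5), (tmp + b)) == (b + a)) evaluates to false; next b becomes 9; next final value 0; after runs acc becomes 0; next ((-max((-b), (-c))) >= (acc + a)) evaluates to true; next a becomes 5; next (min((a % 5), (acc + b)) == (b + a)) evaluates to false; next b becomes 9; next final value 0; both end at 0.
Every one of the 140 inputs gives matching results.
verdict: equivalent


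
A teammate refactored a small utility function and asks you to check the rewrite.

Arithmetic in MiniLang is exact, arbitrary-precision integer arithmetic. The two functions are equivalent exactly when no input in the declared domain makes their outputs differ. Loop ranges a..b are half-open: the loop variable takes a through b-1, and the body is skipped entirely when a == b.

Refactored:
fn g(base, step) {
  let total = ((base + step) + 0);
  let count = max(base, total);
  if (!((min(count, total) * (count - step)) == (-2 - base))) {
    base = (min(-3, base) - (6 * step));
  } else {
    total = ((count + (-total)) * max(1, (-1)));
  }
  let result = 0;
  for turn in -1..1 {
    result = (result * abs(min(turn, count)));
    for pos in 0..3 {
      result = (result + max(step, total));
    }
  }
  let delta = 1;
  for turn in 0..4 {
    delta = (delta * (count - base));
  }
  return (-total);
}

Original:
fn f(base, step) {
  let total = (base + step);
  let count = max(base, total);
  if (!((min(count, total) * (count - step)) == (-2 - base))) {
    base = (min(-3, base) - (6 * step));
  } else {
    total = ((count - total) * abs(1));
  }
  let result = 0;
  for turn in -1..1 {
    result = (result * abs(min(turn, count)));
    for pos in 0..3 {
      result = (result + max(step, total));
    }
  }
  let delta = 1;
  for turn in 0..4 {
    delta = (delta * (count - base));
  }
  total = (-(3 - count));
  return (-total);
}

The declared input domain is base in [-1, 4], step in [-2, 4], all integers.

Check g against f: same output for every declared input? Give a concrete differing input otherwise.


Try base=-1, step=-2.
f: total = -3; count = -1; (!((min(count, total) * (count - step)) == (-2 - base))) -> true; base = 9; result = 0; [turn=-1]; result = 0; [pos=0]; result = -2; [pos=1]; result = -4; [pos=2]; result = -6; [turn=0]; result = -6; [pos=0]; result = -8; [pos=1]; result = -10; [pos=2]; result = -12; delta = 1; [turn=0]; delta = -10; [turn=1]; delta = 100; [turn=2]; delta = -1000; [turn=3]; delta = 10000; total = -4; return 4
g: total = -3; count = -1; (!((min(count, total) * (count - step)) == (-2 - base))) -> true; base = 9; result = 0; [turn=-1]; result = 0; [pos=0]; result = -2; [pos=1]; result = -4; [pos=2]; result = -6; [turn=0]; result = -6; [pos=0]; result = -8; [pos=1]; result = -10; [pos=2]; result = -12; delta = 1; [turn=0]; delta = -10; [turn=1]; delta = 100; [turn=2]; delta = -1000; [turn=3]; delta = 10000; return 3
4 and 3 differ, so these are not the same function on this domain.
verdict: not equivalent; witness: base=-1, step=-2


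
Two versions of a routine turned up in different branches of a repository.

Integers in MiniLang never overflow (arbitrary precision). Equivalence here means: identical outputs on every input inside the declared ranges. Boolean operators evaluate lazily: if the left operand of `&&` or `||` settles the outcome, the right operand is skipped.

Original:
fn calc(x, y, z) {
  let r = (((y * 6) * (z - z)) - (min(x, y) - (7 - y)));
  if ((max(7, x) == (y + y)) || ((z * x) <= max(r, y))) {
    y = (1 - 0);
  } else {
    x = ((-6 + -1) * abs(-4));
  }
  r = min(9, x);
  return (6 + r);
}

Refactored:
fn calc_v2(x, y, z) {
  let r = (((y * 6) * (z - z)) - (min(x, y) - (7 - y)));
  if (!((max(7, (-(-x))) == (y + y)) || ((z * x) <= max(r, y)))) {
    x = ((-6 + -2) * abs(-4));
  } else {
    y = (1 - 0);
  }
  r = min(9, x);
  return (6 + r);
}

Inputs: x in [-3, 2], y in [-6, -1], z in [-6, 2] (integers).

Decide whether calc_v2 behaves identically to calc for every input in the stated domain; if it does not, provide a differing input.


x=-3, y=-5, z=-6 yields -22 from calc but -26 from calc_v2.
verdict: not equivalent; witness: x=-3, y=-5, z=-6


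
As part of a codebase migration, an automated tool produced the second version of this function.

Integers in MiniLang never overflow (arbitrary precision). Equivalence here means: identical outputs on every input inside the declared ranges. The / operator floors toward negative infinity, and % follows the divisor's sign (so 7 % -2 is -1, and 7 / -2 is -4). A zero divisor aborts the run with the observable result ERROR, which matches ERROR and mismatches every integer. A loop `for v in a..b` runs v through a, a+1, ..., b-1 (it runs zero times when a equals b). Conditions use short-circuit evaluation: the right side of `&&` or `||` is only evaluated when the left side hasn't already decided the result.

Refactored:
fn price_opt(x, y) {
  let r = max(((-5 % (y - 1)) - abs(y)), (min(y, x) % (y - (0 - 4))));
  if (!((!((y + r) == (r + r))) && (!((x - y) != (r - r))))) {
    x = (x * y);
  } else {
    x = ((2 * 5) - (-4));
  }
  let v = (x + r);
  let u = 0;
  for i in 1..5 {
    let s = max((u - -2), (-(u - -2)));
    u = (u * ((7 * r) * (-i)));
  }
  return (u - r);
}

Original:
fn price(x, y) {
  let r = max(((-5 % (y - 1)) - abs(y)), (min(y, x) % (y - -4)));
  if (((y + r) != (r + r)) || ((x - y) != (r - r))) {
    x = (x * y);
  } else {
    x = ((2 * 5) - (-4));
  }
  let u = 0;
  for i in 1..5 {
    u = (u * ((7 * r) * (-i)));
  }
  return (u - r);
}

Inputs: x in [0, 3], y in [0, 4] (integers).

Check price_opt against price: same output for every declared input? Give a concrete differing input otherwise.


Although `((y + r) != (r + r))` became `((y + r) == (r + r))`, no input in the stated domain can expose it.
Tracing x=3, y=3: price: r := 3 | (((y + r) != (r + r)) || ((x - y) != (r - r))): false | x := 14 | u := 0 | iter i=1: | u := 0 | iter i=2: | u := 0 | iter i=3: | u := 0 | iter i=4: | u := 0 | result -3 | price_opt: r := 3 | (!((!((y + r) == (r + r))) && (!((x - y) != (r - r))))): true | x := 9 | v := 12 | u := 0 | iter i=1: | s := 2 | u := 0 | iter i=2: | s := 2 | u := 0 | iter i=3: | s := 2 | u := 0 | iter i=4: | s := 2 | u := 0 | result -3 — matching result -3.
Checked all 20 inputs in the declared domain: the outputs agree on every one.
verdict: equivalent


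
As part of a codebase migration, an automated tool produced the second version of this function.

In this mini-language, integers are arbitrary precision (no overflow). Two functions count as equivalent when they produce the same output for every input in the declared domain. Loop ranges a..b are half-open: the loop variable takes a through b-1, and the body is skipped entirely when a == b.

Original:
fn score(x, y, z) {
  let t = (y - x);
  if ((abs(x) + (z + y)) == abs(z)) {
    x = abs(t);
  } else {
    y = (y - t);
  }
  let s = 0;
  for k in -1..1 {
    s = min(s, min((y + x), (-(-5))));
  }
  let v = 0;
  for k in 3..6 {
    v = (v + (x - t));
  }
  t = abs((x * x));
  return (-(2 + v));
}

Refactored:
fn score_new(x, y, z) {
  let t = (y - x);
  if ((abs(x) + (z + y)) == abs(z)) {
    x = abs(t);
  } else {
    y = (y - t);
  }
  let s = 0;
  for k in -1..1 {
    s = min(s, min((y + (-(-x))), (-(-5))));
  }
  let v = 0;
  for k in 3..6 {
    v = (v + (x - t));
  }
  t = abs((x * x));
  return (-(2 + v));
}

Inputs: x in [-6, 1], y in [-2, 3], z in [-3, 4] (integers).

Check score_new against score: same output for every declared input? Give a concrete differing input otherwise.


The two are interchangeable: same computation, different form, and every declared input agrees.
One worked example (x=-1, y=2, z=3) — score: t becomes 3; next ((abs(x) + (z + y)) == abs(z)) evaluates to false; next y becomes -1; next s becomes 0; next at k=-1:; next s becomes -2; next at k=0:; next s becomes -2; next v becomes 0; next at k=3:; next v becomes -4; next at k=4:; next v becomes -8; next at k=5:; next v becomes -12; next t becomes 1; next final value 10; score_new: t becomes 3; next ((abs(x) + (z + y)) == abs(z)) evaluates to false; next y becomes -1; next s becomes 0; next at k=-1:; next s becomes -2; next at k=0:; next s becomes -2; next v becomes 0; next at k=3:; next v becomes -4; next at k=4:; next v becomes -8; next at k=5:; next v becomes -12; next t becomes 1; next final value 10; agreement on 10.
Every one of the 384 inputs gives matching results.
verdict: equivalent


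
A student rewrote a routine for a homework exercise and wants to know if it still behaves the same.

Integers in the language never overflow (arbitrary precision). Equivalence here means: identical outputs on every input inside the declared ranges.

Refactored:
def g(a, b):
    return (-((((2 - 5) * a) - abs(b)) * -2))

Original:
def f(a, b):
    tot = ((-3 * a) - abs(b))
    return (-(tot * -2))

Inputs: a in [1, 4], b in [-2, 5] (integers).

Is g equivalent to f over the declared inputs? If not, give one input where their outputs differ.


Differences: arithmetic usage differs, and constant usage differs, and local variable names differ, and statement counts differ — yet all 32 inputs agree.
verdict: equivalent


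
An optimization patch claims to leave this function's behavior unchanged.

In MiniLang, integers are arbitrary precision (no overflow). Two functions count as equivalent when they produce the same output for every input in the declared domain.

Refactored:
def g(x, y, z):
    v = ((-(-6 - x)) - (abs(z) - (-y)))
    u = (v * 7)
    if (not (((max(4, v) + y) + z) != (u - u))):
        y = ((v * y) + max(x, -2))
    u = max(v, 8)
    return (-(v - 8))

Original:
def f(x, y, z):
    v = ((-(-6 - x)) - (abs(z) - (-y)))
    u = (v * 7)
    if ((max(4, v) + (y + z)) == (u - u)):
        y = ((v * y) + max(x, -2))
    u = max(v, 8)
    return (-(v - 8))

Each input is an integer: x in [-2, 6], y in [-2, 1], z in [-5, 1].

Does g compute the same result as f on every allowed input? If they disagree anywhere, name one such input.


Comparing the listings, the differences include: comparison usage differs, boolean connective usage differs.
As a probe, take x=6, y=1, z=-5: f runs v = 6; u = 42; ((max(4, v) + (y + z)) == (u - u)) -> false; u = 8; return 2; g runs v = 6; u = 42; (not (((max(4, v) + y) + z) != (u - u))) -> false; u = 8; return 2; both end at 2.
Sweeping the whole domain (252 inputs) finds no disagreement.
verdict: equivalent


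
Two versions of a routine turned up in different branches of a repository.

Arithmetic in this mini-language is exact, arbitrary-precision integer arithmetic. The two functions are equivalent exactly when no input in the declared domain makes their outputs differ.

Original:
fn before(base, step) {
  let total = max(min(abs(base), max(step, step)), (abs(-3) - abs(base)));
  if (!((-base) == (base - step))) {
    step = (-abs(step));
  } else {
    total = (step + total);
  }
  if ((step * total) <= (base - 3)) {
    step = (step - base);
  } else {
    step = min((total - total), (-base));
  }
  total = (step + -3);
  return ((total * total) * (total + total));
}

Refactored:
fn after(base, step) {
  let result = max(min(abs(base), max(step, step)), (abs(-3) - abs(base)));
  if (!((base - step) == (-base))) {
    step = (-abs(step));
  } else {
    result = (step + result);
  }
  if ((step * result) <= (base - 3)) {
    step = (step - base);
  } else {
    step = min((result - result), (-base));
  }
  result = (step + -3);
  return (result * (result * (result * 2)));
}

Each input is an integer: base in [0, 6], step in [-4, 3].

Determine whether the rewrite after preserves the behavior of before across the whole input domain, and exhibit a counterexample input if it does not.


The two versions differ — the changes include constant usage differs; arithmetic usage differs; local variable names differ.
As a probe, take base=5, step=3: before runs total := 3 | (!((-base) == (base - step))): true | step := -3 | ((step * total) <= (base - 3)): true | step := -8 | total := -11 | result -2662; after runs result := 3 | (!((base - step) == (-base))): true | step := -3 | ((step * result) <= (base - 3)): true | step := -8 | result := -11 | result -2662; both end at -2662.
Sweeping the whole domain (56 inputs) finds no disagreement.
verdict: equivalent


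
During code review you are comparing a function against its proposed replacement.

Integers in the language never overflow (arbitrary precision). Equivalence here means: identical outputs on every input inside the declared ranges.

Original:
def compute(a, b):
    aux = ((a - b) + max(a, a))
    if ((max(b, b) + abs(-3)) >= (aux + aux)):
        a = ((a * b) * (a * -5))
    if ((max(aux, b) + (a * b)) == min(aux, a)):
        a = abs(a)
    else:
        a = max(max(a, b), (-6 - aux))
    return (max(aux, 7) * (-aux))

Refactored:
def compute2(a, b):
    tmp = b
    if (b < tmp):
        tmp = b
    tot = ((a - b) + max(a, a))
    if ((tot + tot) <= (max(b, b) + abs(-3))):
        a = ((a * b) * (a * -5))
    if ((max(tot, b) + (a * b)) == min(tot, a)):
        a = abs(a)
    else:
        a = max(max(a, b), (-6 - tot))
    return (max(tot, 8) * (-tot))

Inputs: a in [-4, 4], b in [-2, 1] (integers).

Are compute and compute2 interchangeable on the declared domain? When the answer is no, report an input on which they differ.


These are not equivalent — on a=-4, b=-2 the outputs split (42 vs 48).
compute: aux=-6, then ((max(b, b) + abs(-3)) >= (aux + aux)) is true, then a=160, then ((max(aux, b) + (a * b)) == min(aux, a)) is false, then a=160, then returns 42
compute2: tmp=-2, then (b < tmp) is false, then tot=-6, then ((tot + tot) <= (max(b, b) + abs(-3))) is true, then a=160, then ((max(tot, b) + (a * b)) == min(tot, a)) is false, then a=160, then returns 48
verdict: not equivalent; witness: a=-4, b=-2
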